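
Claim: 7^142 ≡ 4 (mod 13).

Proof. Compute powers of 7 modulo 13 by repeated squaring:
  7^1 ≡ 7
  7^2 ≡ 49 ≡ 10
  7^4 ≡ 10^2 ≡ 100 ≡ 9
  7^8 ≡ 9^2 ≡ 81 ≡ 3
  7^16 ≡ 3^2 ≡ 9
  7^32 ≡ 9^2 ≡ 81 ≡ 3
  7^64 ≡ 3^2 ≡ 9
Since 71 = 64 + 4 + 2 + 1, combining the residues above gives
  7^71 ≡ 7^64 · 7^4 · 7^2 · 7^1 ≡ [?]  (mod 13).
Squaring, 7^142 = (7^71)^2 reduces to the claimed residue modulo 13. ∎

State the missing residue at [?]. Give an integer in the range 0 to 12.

7^64 · 7^4 · 7^2 · 7^1 ≡ 9 · 9 · 10 · 7 = 5670.
5670 mod 13 = 2, so 7^71 ≡ 2 (mod 13).

2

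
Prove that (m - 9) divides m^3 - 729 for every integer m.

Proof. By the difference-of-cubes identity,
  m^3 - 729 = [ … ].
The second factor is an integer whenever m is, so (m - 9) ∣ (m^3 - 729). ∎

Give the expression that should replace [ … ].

(m - 9)(m^2 + 9m + 81)

a^3 - b^3 = (a - b)(a^2 + ab + b^2). With a = m, b = 9:
m^3 - 729 = (m - 9)(m^2 + 9m + 81).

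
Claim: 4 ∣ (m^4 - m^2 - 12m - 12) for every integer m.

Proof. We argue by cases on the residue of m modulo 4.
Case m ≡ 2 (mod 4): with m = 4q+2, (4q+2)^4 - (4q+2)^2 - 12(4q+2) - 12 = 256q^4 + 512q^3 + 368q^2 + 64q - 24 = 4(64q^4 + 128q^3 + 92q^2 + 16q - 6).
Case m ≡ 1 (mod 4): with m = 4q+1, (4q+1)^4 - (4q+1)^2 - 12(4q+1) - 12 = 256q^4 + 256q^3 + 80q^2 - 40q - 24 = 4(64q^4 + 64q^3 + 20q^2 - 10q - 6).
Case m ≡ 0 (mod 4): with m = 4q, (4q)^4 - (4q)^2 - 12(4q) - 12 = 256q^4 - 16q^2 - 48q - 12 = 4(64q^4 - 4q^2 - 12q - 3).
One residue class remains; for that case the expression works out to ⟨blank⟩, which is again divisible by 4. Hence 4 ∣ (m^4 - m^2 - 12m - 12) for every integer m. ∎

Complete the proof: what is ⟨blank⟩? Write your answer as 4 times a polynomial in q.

4(64q^4 + 192q^3 + 212q^2 + 90q + 6)

Only m ≡ 3 (mod 4) is unaccounted for. Put m = 4q+3:
(4q+3)^4 - (4q+3)^2 - 12(4q+3) - 12 expands to 256q^4 + 768q^3 + 848q^2 + 360q + 24,
and factoring out 4 leaves 4(64q^4 + 192q^3 + 212q^2 + 90q + 6).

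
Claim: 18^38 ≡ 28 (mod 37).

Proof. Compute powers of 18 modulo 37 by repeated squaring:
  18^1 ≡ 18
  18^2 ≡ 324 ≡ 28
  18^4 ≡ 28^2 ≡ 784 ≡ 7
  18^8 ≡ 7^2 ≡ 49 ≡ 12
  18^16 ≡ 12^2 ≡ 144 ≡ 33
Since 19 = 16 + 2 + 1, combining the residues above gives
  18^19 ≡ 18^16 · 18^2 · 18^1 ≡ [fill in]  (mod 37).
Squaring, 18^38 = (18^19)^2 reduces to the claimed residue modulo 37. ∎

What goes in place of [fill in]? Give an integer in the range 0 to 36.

18^16 · 18^2 · 18^1 ≡ 33 · 28 · 18 = 16632.
16632 mod 37 = 19, so 18^19 ≡ 19 (mod 37).

19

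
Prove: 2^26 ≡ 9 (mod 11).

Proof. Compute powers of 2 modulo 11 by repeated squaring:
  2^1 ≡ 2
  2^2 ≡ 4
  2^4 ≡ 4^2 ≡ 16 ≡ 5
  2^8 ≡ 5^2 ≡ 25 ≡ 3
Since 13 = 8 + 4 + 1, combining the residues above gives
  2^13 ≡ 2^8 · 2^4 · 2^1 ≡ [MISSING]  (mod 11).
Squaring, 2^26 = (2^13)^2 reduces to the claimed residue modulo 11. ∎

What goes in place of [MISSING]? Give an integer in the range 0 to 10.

8

2^8 · 2^4 · 2^1 ≡ 3 · 5 · 2 = 30.
30 mod 11 = 8, so 2^13 ≡ 8 (mod 11).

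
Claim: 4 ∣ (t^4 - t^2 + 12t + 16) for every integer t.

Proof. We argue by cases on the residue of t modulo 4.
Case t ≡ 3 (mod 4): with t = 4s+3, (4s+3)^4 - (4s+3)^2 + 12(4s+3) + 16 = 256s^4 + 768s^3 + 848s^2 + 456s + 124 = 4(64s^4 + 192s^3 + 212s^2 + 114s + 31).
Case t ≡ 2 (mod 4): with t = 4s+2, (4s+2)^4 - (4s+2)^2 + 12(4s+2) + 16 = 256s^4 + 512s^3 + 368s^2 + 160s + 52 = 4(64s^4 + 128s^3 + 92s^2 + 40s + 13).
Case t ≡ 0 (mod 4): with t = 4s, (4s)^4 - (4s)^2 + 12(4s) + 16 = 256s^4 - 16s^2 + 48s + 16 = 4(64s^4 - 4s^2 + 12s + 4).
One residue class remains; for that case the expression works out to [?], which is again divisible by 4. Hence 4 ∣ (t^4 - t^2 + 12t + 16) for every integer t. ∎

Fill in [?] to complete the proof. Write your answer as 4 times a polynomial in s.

Only t ≡ 1 (mod 4) is unaccounted for. Put t = 4s+1:
(4s+1)^4 - (4s+1)^2 + 12(4s+1) + 16 expands to 256s^4 + 256s^3 + 80s^2 + 56s + 28,
and factoring out 4 leaves 4(64s^4 + 64s^3 + 20s^2 + 14s + 7).

4(64s^4 + 64s^3 + 20s^2 + 14s + 7)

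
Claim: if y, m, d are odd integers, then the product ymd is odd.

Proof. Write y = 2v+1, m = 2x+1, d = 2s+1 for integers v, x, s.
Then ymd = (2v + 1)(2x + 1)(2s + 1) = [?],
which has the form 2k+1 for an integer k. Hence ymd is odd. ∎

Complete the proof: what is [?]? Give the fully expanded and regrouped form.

(2v + 1)(2x + 1)(2s + 1) = 8svx + 4sv + 4sx + 2s + 4vx + 2v + 2x + 1
= 2(4svx + 2sv + 2sx + s + 2vx + v + x) + 1.
Since 4svx + 2sv + 2sx + s + 2vx + v + x is an integer, the product is of the form 2k+1 for an integer k.

2(4svx + 2sv + 2sx + s + 2vx + v + x) + 1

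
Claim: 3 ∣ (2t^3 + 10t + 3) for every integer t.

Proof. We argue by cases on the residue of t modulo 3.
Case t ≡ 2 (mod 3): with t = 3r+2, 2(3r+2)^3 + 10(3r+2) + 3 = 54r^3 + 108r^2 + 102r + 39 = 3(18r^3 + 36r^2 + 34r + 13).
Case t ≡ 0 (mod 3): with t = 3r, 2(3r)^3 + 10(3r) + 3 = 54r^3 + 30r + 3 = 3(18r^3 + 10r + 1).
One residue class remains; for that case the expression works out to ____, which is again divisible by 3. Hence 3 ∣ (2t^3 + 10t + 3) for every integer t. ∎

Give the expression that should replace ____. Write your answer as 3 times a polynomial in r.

3(18r^3 + 18r^2 + 16r + 5)

Only t ≡ 1 (mod 3) is unaccounted for. Put t = 3r+1:
2(3r+1)^3 + 10(3r+1) + 3 expands to 54r^3 + 54r^2 + 48r + 15,
and factoring out 3 leaves 3(18r^3 + 18r^2 + 16r + 5).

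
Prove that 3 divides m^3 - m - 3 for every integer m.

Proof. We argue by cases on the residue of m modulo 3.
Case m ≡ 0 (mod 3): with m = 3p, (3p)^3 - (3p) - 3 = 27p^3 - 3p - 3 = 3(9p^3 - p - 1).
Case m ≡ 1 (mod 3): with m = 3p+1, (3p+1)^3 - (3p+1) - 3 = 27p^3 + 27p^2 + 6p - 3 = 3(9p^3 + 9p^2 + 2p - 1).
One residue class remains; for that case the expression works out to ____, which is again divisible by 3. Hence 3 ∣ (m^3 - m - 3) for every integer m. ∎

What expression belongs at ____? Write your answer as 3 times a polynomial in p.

The residues treated are {0, 1}, so the missing case is m ≡ 2 (mod 3); write m = 3p+2.
Then (3p+2)^3 - (3p+2) - 3 = 27p^3 + 54p^2 + 33p + 3 = 3(9p^3 + 18p^2 + 11p + 1).

3(9p^3 + 18p^2 + 11p + 1)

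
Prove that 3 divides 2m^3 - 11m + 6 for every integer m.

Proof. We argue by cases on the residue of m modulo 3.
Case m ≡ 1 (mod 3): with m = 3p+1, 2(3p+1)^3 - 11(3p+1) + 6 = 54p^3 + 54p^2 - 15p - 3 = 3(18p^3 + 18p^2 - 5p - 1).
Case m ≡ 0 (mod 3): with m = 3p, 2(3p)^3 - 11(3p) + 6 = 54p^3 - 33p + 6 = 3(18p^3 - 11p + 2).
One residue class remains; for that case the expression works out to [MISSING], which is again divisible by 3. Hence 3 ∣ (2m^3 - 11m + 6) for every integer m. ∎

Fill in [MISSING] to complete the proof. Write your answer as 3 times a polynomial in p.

Only m ≡ 2 (mod 3) is unaccounted for. Put m = 3p+2:
2(3p+2)^3 - 11(3p+2) + 6 expands to 54p^3 + 108p^2 + 39p,
and factoring out 3 leaves 3(18p^3 + 36p^2 + 13p).

3(18p^3 + 36p^2 + 13p)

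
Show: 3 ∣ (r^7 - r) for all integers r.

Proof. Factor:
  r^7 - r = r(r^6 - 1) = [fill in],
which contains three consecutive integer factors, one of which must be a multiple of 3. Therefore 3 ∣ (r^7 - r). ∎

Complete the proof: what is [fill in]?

(r - 1)r(r + 1)(r^4 + r^2 + 1)

r^6 - 1 = (r^2 - 1)(r^4 + r^2 + 1), and r^2 - 1 = (r-1)(r+1).
So r(r^6 - 1) = (r - 1)r(r + 1)(r^4 + r^2 + 1).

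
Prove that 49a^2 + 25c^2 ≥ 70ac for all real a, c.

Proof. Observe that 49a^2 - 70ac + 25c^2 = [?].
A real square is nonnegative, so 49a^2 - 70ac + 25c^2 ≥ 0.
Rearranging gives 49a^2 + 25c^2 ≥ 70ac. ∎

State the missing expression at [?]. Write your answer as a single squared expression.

The leading and trailing coefficients are 7^2 and 5^2, and 70 = 2·7·5, so the trinomial is (7a - 5c)^2.
Hence 49a^2 - 70ac + 25c^2 ≥ 0.

(7a - 5c)^2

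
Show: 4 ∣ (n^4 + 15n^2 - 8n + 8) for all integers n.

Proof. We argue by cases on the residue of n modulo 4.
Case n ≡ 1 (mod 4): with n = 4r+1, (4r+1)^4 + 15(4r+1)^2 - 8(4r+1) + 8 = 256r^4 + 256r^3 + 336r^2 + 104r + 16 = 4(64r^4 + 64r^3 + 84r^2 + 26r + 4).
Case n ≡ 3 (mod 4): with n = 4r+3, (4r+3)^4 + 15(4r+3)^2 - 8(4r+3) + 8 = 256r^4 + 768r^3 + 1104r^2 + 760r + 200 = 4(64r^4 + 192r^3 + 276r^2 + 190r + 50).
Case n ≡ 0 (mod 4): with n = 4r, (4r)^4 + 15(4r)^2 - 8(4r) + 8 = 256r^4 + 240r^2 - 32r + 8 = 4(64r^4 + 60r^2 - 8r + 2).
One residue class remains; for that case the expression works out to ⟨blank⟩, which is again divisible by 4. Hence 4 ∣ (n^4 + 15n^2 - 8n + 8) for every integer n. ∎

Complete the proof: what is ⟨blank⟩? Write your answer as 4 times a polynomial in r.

4(64r^4 + 128r^3 + 156r^2 + 84r + 17)

Only n ≡ 2 (mod 4) is unaccounted for. Put n = 4r+2:
(4r+2)^4 + 15(4r+2)^2 - 8(4r+2) + 8 expands to 256r^4 + 512r^3 + 624r^2 + 336r + 68,
and factoring out 4 leaves 4(64r^4 + 128r^3 + 156r^2 + 84r + 17).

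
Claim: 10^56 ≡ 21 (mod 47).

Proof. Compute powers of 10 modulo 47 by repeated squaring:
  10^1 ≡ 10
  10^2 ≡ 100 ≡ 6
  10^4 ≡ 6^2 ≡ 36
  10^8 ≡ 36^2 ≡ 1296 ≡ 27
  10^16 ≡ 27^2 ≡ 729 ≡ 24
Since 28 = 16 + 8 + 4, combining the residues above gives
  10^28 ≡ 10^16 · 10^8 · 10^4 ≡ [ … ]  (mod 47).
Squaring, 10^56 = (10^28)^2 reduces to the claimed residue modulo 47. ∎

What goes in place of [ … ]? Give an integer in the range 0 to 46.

10^16 · 10^8 · 10^4 ≡ 24 · 27 · 36 = 23328.
23328 mod 47 = 16, so 10^28 ≡ 16 (mod 47).

16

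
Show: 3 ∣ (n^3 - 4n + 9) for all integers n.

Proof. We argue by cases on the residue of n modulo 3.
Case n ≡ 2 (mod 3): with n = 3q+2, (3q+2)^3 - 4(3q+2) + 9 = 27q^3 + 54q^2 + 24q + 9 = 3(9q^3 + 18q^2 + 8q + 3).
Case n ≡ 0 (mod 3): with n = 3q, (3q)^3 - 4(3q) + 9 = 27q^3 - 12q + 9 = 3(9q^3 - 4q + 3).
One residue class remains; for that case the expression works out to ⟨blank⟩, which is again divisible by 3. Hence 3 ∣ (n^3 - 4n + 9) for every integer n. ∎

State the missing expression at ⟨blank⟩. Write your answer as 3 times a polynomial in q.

3(9q^3 + 9q^2 - q + 2)

The residues treated are {2, 0}, so the missing case is n ≡ 1 (mod 3); write n = 3q+1.
Then (3q+1)^3 - 4(3q+1) + 9 = 27q^3 + 27q^2 - 3q + 6 = 3(9q^3 + 9q^2 - q + 2).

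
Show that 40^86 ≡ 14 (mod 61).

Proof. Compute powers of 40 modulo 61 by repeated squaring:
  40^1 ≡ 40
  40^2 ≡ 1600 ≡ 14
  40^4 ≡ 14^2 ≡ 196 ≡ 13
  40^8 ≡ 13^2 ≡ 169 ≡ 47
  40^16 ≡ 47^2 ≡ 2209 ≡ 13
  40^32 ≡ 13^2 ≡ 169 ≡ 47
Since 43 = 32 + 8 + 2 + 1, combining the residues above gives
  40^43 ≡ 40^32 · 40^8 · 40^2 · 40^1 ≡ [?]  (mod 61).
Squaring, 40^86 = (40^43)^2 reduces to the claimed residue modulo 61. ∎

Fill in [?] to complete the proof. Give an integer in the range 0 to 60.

21

Multiply the listed residues: 47 · 47 · 14 · 40 = 2209 → 30926 → 1237040.
Reducing modulo 61: 1237040 = 20279·61 + 21, so 40^43 ≡ 21.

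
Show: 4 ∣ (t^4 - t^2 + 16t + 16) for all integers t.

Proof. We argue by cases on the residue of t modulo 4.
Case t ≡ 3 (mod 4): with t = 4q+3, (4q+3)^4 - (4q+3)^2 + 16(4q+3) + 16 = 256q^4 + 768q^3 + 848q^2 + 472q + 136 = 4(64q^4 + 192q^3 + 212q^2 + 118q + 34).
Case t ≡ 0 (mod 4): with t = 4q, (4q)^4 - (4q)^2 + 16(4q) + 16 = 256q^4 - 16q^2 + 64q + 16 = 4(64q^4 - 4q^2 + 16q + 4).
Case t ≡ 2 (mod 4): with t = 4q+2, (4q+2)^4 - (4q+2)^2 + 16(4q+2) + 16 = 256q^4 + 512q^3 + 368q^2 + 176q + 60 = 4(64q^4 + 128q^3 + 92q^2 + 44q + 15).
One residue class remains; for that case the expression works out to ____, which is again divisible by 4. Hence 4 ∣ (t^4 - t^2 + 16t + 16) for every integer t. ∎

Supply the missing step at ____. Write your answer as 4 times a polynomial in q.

4(64q^4 + 64q^3 + 20q^2 + 18q + 8)

Only t ≡ 1 (mod 4) is unaccounted for. Put t = 4q+1:
(4q+1)^4 - (4q+1)^2 + 16(4q+1) + 16 expands to 256q^4 + 256q^3 + 80q^2 + 72q + 32,
and factoring out 4 leaves 4(64q^4 + 64q^3 + 20q^2 + 18q + 8).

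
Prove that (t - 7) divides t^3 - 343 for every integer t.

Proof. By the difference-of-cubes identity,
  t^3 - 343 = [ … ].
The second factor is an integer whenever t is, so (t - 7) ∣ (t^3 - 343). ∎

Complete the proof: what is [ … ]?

(t - 7)(t^2 + 7t + 49)

a^3 - b^3 = (a - b)(a^2 + ab + b^2). With a = t, b = 7:
t^3 - 343 = (t - 7)(t^2 + 7t + 49).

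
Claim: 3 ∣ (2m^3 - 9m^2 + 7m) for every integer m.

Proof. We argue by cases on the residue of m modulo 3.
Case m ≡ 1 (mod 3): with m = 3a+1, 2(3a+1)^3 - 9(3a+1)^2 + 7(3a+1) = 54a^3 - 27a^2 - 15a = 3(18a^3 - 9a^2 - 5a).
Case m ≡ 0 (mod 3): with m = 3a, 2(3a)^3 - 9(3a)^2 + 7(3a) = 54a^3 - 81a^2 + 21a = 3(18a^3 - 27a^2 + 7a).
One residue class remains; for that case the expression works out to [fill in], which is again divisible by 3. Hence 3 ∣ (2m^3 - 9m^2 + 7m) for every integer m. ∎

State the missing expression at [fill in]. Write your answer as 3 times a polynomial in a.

3(18a^3 + 9a^2 - 5a - 2)

Only m ≡ 2 (mod 3) is unaccounted for. Put m = 3a+2:
2(3a+2)^3 - 9(3a+2)^2 + 7(3a+2) expands to 54a^3 + 27a^2 - 15a - 6,
and factoring out 3 leaves 3(18a^3 + 9a^2 - 5a - 2).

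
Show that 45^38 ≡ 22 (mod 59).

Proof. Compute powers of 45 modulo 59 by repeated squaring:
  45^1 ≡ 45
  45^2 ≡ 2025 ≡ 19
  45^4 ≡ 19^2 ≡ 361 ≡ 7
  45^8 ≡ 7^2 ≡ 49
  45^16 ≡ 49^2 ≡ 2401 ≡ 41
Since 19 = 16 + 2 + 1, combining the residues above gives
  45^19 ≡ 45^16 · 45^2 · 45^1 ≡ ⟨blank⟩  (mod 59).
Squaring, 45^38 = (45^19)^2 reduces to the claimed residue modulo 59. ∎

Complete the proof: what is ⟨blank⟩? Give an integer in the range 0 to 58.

Multiply the listed residues: 41 · 19 · 45 = 779 → 35055.
Reducing modulo 59: 35055 = 594·59 + 9, so 45^19 ≡ 9.

9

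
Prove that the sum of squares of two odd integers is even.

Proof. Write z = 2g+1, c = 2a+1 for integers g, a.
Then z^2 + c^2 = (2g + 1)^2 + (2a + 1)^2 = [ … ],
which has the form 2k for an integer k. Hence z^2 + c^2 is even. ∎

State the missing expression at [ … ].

2(2a^2 + 2a + 2g^2 + 2g + 1)

Expanding: (2g + 1)^2 + (2a + 1)^2 = 4a^2 + 4a + 4g^2 + 4g + 2.
Every term is even; pulling out the factor of 2 gives 2(2a^2 + 2a + 2g^2 + 2g + 1).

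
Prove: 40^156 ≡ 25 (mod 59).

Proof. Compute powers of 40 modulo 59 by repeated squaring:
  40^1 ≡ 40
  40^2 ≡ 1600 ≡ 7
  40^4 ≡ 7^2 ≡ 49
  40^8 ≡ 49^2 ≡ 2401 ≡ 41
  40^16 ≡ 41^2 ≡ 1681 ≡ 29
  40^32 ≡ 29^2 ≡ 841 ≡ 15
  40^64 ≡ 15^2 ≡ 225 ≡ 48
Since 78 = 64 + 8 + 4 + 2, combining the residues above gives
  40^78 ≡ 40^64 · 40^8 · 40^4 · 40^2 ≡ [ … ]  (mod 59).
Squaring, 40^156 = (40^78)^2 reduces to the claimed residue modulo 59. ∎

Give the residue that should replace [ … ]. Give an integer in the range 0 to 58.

5

Multiply the listed residues: 48 · 41 · 49 · 7 = 1968 → 96432 → 675024.
Reducing modulo 59: 675024 = 11441·59 + 5, so 40^78 ≡ 5.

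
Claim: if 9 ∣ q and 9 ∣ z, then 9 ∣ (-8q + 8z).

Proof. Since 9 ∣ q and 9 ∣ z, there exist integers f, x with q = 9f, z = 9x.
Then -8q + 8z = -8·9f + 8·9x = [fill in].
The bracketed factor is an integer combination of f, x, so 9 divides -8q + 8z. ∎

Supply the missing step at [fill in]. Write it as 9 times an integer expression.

9(-8f + 8x)

Pull the common 9 out of every term: -8·9f + 8·9x = 9(-8f + 8x).
-8f + 8x is an integer, which exhibits the divisibility.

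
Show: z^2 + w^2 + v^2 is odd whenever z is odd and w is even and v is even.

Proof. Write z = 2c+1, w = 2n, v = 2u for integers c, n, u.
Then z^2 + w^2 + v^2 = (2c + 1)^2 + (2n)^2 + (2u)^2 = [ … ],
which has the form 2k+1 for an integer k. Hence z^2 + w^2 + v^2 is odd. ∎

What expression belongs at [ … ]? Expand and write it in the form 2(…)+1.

(2c + 1)^2 + (2n)^2 + (2u)^2 = 4c^2 + 4c + 4n^2 + 4u^2 + 1
= 2(2c^2 + 2c + 2n^2 + 2u^2) + 1.
Since 2c^2 + 2c + 2n^2 + 2u^2 is an integer, the sum of squares is of the form 2k+1 for an integer k.

2(2c^2 + 2c + 2n^2 + 2u^2) + 1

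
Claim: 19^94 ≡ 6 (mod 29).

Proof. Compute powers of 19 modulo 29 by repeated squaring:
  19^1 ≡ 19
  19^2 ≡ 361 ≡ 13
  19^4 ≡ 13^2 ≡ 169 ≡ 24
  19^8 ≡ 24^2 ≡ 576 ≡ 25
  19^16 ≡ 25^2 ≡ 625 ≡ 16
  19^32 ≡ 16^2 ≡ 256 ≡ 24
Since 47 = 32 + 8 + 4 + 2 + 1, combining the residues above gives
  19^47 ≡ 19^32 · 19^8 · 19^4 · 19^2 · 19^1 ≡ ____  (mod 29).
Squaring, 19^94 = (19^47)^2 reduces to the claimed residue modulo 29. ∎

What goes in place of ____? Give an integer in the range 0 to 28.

Multiply the listed residues: 24 · 25 · 24 · 13 · 19 = 600 → 14400 → 187200 → 3556800.
Reducing modulo 29: 3556800 = 122648·29 + 8, so 19^47 ≡ 8.

8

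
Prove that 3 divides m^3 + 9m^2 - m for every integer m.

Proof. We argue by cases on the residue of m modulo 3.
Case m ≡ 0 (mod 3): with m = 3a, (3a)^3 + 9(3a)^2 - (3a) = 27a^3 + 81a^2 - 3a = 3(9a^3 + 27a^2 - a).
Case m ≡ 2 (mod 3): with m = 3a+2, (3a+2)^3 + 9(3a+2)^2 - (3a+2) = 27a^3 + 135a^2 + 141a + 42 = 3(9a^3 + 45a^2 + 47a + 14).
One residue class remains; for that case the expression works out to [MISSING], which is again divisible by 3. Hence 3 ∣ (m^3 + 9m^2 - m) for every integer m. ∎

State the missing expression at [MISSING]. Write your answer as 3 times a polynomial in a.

3(9a^3 + 36a^2 + 20a + 3)

Only m ≡ 1 (mod 3) is unaccounted for. Put m = 3a+1:
(3a+1)^3 + 9(3a+1)^2 - (3a+1) expands to 27a^3 + 108a^2 + 60a + 9,
and factoring out 3 leaves 3(9a^3 + 36a^2 + 20a + 3).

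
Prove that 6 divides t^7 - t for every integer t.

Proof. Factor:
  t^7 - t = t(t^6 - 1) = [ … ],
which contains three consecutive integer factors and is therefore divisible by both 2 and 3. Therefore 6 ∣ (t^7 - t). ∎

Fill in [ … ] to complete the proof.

(t - 1)t(t + 1)(t^4 + t^2 + 1)

t^6 - 1 = (t^2 - 1)(t^4 + t^2 + 1), and t^2 - 1 = (t-1)(t+1).
So t(t^6 - 1) = (t - 1)t(t + 1)(t^4 + t^2 + 1).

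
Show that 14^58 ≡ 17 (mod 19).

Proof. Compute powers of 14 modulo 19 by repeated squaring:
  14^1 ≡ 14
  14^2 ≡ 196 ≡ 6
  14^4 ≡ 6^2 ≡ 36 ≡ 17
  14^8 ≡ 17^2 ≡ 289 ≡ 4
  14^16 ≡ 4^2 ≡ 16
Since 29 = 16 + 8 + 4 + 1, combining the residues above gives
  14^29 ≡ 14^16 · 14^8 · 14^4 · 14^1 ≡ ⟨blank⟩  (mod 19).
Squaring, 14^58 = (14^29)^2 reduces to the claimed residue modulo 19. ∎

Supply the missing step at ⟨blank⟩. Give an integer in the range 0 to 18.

13

Multiply the listed residues: 16 · 4 · 17 · 14 = 64 → 1088 → 15232.
Reducing modulo 19: 15232 = 801·19 + 13, so 14^29 ≡ 13.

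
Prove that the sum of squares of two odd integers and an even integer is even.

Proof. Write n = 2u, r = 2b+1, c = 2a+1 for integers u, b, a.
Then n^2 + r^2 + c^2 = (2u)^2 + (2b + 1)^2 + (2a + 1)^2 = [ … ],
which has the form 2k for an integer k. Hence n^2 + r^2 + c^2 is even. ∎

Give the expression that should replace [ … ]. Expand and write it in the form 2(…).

Expanding: (2u)^2 + (2b + 1)^2 + (2a + 1)^2 = 4a^2 + 4a + 4b^2 + 4b + 4u^2 + 2.
Every term is even; pulling out the factor of 2 gives 2(2a^2 + 2a + 2b^2 + 2b + 2u^2 + 1).

2(2a^2 + 2a + 2b^2 + 2b + 2u^2 + 1)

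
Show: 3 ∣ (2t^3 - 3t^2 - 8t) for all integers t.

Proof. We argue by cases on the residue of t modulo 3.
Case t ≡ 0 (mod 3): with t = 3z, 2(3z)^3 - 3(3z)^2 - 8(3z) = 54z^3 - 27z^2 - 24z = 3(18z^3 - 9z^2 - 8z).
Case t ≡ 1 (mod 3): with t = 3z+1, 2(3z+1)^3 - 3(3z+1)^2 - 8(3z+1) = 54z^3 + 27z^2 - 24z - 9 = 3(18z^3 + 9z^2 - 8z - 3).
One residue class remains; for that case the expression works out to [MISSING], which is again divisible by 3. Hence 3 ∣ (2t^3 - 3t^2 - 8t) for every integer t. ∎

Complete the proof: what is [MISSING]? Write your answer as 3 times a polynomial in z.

Only t ≡ 2 (mod 3) is unaccounted for. Put t = 3z+2:
2(3z+2)^3 - 3(3z+2)^2 - 8(3z+2) expands to 54z^3 + 81z^2 + 12z - 12,
and factoring out 3 leaves 3(18z^3 + 27z^2 + 4z - 4).

3(18z^3 + 27z^2 + 4z - 4)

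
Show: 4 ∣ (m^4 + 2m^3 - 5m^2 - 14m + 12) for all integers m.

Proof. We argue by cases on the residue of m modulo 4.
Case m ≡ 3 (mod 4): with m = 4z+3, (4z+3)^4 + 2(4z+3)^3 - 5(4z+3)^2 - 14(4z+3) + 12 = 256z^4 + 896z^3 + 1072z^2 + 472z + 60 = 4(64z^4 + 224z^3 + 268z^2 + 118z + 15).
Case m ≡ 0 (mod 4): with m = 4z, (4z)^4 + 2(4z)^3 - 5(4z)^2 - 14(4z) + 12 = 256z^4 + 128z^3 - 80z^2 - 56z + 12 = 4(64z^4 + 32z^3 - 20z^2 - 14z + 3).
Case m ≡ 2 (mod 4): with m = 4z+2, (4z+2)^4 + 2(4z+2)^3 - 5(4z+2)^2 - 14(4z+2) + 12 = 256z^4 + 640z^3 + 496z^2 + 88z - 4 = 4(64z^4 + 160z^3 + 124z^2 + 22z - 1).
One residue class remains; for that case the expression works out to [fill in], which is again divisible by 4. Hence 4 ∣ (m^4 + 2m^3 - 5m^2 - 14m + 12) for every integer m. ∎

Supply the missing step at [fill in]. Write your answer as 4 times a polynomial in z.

4(64z^4 + 96z^3 + 28z^2 - 14z - 1)

The residues treated are {3, 0, 2}, so the missing case is m ≡ 1 (mod 4); write m = 4z+1.
Then (4z+1)^4 + 2(4z+1)^3 - 5(4z+1)^2 - 14(4z+1) + 12 = 256z^4 + 384z^3 + 112z^2 - 56z - 4 = 4(64z^4 + 96z^3 + 28z^2 - 14z - 1).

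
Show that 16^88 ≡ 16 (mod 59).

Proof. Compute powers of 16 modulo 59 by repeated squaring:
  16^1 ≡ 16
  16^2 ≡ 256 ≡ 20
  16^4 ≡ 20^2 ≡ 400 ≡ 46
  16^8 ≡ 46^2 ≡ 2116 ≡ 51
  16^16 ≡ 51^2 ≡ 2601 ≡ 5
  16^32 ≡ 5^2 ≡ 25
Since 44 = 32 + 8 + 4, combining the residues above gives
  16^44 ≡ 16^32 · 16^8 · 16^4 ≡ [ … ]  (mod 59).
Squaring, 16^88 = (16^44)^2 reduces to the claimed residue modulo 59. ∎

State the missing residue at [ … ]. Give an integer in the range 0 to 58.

16^32 · 16^8 · 16^4 ≡ 25 · 51 · 46 = 58650.
58650 mod 59 = 4, so 16^44 ≡ 4 (mod 59).

4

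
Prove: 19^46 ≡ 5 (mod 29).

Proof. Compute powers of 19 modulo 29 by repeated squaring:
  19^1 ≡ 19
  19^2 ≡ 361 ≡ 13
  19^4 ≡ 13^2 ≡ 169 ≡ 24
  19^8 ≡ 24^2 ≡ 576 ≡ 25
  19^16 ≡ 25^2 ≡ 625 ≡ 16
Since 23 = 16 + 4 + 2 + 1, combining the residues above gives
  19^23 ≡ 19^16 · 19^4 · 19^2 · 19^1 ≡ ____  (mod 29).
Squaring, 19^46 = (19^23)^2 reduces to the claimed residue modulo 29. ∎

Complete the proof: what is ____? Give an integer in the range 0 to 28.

18

Multiply the listed residues: 16 · 24 · 13 · 19 = 384 → 4992 → 94848.
Reducing modulo 29: 94848 = 3270·29 + 18, so 19^23 ≡ 18.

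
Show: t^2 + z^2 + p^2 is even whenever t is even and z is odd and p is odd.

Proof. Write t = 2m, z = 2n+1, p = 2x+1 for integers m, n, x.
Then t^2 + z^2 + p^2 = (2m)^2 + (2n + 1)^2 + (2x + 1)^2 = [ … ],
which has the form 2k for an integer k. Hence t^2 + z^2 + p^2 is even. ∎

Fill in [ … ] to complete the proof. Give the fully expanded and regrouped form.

(2m)^2 + (2n + 1)^2 + (2x + 1)^2 = 4m^2 + 4n^2 + 4n + 4x^2 + 4x + 2
= 2(2m^2 + 2n^2 + 2n + 2x^2 + 2x + 1).
Since 2m^2 + 2n^2 + 2n + 2x^2 + 2x + 1 is an integer, the sum of squares is of the form 2k for an integer k.

2(2m^2 + 2n^2 + 2n + 2x^2 + 2x + 1)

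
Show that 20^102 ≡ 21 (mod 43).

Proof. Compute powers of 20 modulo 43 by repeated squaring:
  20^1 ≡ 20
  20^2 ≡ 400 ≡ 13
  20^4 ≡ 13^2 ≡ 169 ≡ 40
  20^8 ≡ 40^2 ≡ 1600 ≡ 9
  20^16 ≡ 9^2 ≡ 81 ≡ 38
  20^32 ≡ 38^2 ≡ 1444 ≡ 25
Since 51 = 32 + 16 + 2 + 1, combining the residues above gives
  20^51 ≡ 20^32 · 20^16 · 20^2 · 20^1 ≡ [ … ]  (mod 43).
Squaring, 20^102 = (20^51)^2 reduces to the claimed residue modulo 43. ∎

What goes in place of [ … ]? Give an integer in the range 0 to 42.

8

Multiply the listed residues: 25 · 38 · 13 · 20 = 950 → 12350 → 247000.
Reducing modulo 43: 247000 = 5744·43 + 8, so 20^51 ≡ 8.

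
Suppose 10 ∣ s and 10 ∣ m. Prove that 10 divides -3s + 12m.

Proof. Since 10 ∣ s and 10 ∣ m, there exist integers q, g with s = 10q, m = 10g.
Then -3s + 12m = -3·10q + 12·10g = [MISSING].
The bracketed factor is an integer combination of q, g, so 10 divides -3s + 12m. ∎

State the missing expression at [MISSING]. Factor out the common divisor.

Each term has a factor of 10: -3·10q + 12·10g = 10·(12g - 3q).
Since 12g - 3q is an integer, 10 ∣ (-3s + 12m).

10(12g - 3q)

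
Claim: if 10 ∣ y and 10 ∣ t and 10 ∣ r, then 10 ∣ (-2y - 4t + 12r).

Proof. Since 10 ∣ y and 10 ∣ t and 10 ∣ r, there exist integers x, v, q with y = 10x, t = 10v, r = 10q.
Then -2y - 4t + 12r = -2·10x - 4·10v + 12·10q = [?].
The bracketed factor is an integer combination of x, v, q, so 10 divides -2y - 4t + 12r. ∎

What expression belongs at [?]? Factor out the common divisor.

Each term has a factor of 10: -2·10x - 4·10v + 12·10q = 10·(12q - 4v - 2x).
Since 12q - 4v - 2x is an integer, 10 ∣ (-2y - 4t + 12r).

10(12q - 4v - 2x)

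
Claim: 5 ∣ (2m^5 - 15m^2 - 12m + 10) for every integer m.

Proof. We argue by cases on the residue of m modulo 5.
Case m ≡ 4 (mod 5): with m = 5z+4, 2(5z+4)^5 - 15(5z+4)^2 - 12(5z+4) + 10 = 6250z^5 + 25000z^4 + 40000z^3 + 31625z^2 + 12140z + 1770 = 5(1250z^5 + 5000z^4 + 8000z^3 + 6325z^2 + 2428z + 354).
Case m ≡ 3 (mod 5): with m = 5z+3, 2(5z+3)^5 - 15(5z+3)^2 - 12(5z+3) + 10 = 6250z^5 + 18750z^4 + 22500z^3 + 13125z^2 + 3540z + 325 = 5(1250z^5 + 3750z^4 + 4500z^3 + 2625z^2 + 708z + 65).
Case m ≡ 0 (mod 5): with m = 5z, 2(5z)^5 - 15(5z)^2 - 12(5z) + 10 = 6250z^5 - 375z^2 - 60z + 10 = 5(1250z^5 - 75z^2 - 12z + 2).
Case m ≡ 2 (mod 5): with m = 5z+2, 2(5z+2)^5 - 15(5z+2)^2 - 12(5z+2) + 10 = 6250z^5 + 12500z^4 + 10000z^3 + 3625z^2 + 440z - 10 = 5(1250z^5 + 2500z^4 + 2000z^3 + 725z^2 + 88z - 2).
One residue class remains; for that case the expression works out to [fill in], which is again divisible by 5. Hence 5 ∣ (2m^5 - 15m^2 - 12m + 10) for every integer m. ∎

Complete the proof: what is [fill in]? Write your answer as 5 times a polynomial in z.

5(1250z^5 + 1250z^4 + 500z^3 + 25z^2 - 32z - 3)

Only m ≡ 1 (mod 5) is unaccounted for. Put m = 5z+1:
2(5z+1)^5 - 15(5z+1)^2 - 12(5z+1) + 10 expands to 6250z^5 + 6250z^4 + 2500z^3 + 125z^2 - 160z - 15,
and factoring out 5 leaves 5(1250z^5 + 1250z^4 + 500z^3 + 25z^2 - 32z - 3).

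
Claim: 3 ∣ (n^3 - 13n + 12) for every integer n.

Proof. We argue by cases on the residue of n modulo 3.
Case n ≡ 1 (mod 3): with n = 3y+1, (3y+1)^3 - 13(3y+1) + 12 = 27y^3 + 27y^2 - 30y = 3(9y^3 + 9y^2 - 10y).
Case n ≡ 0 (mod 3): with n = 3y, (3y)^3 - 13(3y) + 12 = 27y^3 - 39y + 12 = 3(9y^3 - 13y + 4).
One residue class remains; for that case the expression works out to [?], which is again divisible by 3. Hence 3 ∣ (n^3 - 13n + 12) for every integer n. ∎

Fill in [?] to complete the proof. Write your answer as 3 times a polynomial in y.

3(9y^3 + 18y^2 - y - 2)

The residues treated are {1, 0}, so the missing case is n ≡ 2 (mod 3); write n = 3y+2.
Then (3y+2)^3 - 13(3y+2) + 12 = 27y^3 + 54y^2 - 3y - 6 = 3(9y^3 + 18y^2 - y - 2).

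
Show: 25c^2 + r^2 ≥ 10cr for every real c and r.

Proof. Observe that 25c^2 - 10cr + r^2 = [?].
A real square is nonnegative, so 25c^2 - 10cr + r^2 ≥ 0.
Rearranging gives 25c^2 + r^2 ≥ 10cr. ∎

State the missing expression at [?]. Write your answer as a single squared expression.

25c^2 - 10cr + r^2 is a perfect-square trinomial: the outer terms are (5c)^2 and (r)^2, and the cross term is -2·5c·r.
So 25c^2 - 10cr + r^2 = (5c - r)^2 ≥ 0.

(5c - r)^2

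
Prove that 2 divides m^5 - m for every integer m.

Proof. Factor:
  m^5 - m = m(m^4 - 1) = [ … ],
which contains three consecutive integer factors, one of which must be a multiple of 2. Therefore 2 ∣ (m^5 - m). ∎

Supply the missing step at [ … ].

m^4 - 1 = (m^2 - 1)(m^2 + 1), and m^2 - 1 = (m-1)(m+1).
So m(m^4 - 1) = (m - 1)m(m + 1)(m^2 + 1).

(m - 1)m(m + 1)(m^2 + 1)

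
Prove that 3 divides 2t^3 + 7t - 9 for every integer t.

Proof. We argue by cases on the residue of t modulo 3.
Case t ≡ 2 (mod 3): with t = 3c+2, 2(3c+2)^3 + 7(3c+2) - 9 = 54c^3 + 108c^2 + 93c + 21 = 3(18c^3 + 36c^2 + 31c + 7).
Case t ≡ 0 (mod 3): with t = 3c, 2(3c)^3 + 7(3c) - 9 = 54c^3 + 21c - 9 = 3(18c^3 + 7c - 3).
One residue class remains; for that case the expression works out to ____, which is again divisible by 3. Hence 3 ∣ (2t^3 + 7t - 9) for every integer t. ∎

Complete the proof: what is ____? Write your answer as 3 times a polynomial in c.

3(18c^3 + 18c^2 + 13c)

Only t ≡ 1 (mod 3) is unaccounted for. Put t = 3c+1:
2(3c+1)^3 + 7(3c+1) - 9 expands to 54c^3 + 54c^2 + 39c,
and factoring out 3 leaves 3(18c^3 + 18c^2 + 13c).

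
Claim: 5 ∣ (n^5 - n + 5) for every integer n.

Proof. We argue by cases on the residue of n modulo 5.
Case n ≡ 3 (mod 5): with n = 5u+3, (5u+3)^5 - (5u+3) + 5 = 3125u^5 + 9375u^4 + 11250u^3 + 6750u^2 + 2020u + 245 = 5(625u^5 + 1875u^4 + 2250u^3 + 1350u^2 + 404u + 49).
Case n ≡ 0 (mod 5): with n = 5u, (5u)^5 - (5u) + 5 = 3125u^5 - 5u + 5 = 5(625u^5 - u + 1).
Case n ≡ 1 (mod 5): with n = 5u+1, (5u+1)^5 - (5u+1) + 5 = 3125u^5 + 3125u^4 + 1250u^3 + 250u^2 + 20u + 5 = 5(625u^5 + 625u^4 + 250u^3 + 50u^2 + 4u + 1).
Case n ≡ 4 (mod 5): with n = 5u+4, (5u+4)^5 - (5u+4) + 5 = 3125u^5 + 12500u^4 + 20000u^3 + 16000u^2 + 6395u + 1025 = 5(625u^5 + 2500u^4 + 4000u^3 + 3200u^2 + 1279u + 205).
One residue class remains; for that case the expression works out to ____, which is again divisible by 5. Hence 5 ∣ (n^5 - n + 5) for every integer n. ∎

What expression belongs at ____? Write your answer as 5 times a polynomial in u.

The residues treated are {3, 0, 1, 4}, so the missing case is n ≡ 2 (mod 5); write n = 5u+2.
Then (5u+2)^5 - (5u+2) + 5 = 3125u^5 + 6250u^4 + 5000u^3 + 2000u^2 + 395u + 35 = 5(625u^5 + 1250u^4 + 1000u^3 + 400u^2 + 79u + 7).

5(625u^5 + 1250u^4 + 1000u^3 + 400u^2 + 79u + 7)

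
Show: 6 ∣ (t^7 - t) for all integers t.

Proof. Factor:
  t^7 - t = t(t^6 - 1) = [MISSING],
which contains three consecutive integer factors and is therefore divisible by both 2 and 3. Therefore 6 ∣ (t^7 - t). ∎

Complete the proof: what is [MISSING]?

(t - 1)t(t + 1)(t^4 + t^2 + 1)

t^6 - 1 = (t^2 - 1)(t^4 + t^2 + 1), and t^2 - 1 = (t-1)(t+1).
So t(t^6 - 1) = (t - 1)t(t + 1)(t^4 + t^2 + 1).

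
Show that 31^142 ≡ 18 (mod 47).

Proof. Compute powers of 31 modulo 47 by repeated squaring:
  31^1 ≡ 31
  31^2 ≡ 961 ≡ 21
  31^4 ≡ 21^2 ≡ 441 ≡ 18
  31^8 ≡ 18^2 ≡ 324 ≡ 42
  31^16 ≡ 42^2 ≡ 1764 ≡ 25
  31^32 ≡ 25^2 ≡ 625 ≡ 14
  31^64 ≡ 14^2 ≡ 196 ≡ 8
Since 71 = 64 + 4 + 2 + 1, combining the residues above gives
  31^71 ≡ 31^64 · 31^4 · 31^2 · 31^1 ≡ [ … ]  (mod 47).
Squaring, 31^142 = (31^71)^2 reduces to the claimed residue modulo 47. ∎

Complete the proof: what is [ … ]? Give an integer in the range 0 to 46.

Multiply the listed residues: 8 · 18 · 21 · 31 = 144 → 3024 → 93744.
Reducing modulo 47: 93744 = 1994·47 + 26, so 31^71 ≡ 26.

26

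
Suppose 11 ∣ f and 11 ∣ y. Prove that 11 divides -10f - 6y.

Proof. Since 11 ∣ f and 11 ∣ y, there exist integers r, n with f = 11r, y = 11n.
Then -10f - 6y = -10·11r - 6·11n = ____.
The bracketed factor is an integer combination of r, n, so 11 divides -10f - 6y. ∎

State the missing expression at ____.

Each term has a factor of 11: -10·11r - 6·11n = 11·(-6n - 10r).
Since -6n - 10r is an integer, 11 ∣ (-10f - 6y).

11(-6n - 10r)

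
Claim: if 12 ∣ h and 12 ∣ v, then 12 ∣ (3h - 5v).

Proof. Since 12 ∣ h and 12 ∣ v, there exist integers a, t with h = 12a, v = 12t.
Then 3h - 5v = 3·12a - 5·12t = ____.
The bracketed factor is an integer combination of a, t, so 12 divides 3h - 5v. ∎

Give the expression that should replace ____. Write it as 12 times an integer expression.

12(3a - 5t)

Each term has a factor of 12: 3·12a - 5·12t = 12·(3a - 5t).
Since 3a - 5t is an integer, 12 ∣ (3h - 5v).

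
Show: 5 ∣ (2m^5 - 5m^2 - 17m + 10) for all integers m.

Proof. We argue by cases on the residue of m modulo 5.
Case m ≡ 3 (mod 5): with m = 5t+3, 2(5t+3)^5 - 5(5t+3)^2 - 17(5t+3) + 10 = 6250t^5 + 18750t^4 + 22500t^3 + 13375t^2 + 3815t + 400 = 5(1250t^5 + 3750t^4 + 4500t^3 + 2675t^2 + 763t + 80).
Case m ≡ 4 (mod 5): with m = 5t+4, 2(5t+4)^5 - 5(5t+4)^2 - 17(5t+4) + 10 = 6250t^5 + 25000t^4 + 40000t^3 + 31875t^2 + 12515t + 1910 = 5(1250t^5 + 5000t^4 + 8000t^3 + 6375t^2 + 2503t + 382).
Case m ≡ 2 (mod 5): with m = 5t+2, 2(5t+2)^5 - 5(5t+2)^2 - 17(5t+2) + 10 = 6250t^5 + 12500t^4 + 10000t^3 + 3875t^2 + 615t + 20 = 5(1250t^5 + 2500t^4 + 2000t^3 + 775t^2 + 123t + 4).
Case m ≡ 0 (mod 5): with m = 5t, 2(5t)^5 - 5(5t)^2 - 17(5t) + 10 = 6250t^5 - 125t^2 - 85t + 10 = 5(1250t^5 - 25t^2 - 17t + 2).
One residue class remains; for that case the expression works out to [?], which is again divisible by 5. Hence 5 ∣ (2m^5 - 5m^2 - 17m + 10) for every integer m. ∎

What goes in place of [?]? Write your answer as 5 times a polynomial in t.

5(1250t^5 + 1250t^4 + 500t^3 + 75t^2 - 17t - 2)

The residues treated are {3, 4, 2, 0}, so the missing case is m ≡ 1 (mod 5); write m = 5t+1.
Then 2(5t+1)^5 - 5(5t+1)^2 - 17(5t+1) + 10 = 6250t^5 + 6250t^4 + 2500t^3 + 375t^2 - 85t - 10 = 5(1250t^5 + 1250t^4 + 500t^3 + 75t^2 - 17t - 2).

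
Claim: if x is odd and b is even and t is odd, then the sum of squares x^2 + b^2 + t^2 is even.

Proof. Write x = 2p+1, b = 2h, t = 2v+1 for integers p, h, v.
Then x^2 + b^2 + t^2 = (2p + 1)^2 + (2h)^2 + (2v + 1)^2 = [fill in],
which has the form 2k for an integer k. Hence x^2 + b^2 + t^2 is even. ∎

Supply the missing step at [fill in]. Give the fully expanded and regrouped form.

2(2h^2 + 2p^2 + 2p + 2v^2 + 2v + 1)

(2p + 1)^2 + (2h)^2 + (2v + 1)^2 = 4h^2 + 4p^2 + 4p + 4v^2 + 4v + 2
= 2(2h^2 + 2p^2 + 2p + 2v^2 + 2v + 1).
Since 2h^2 + 2p^2 + 2p + 2v^2 + 2v + 1 is an integer, the sum of squares is of the form 2k for an integer k.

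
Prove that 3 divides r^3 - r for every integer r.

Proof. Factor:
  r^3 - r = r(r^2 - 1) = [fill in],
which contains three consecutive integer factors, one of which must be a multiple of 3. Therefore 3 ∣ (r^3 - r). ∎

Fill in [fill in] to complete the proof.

(r - 1)r(r + 1)

r(r^2 - 1) = r(r - 1)(r + 1) = (r - 1)r(r + 1).
These three factors are consecutive integers, so their product is divisible by 3.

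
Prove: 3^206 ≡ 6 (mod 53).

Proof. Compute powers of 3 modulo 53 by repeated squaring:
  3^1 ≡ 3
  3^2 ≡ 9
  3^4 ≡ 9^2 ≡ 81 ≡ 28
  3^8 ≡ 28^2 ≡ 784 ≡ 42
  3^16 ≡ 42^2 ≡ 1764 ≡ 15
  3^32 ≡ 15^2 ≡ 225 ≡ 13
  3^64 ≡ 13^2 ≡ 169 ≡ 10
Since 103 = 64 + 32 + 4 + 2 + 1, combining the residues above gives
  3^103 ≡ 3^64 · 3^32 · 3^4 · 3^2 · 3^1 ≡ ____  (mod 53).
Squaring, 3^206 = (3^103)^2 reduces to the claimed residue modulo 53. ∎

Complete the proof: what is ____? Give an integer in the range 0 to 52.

18

Multiply the listed residues: 10 · 13 · 28 · 9 · 3 = 130 → 3640 → 32760 → 98280.
Reducing modulo 53: 98280 = 1854·53 + 18, so 3^103 ≡ 18.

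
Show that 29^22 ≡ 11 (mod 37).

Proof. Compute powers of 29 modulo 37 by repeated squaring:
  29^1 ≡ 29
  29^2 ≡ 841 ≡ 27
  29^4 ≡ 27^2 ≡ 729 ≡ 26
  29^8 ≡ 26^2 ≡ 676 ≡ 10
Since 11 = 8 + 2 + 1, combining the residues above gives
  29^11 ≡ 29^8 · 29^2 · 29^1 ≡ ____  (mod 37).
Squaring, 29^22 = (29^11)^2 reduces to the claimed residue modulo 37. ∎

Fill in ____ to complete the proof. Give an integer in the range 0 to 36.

29^8 · 29^2 · 29^1 ≡ 10 · 27 · 29 = 7830.
7830 mod 37 = 23, so 29^11 ≡ 23 (mod 37).

23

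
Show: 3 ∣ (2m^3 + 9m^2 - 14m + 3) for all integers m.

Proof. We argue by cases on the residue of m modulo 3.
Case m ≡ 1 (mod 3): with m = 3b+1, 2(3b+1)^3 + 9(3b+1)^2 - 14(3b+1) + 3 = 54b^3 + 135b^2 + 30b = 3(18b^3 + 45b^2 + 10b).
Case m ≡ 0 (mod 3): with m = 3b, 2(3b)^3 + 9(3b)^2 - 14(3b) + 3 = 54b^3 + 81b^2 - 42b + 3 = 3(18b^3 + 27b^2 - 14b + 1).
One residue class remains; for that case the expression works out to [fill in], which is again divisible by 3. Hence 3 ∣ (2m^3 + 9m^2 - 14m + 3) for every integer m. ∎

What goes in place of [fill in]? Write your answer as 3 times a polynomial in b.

The residues treated are {1, 0}, so the missing case is m ≡ 2 (mod 3); write m = 3b+2.
Then 2(3b+2)^3 + 9(3b+2)^2 - 14(3b+2) + 3 = 54b^3 + 189b^2 + 138b + 27 = 3(18b^3 + 63b^2 + 46b + 9).

3(18b^3 + 63b^2 + 46b + 9)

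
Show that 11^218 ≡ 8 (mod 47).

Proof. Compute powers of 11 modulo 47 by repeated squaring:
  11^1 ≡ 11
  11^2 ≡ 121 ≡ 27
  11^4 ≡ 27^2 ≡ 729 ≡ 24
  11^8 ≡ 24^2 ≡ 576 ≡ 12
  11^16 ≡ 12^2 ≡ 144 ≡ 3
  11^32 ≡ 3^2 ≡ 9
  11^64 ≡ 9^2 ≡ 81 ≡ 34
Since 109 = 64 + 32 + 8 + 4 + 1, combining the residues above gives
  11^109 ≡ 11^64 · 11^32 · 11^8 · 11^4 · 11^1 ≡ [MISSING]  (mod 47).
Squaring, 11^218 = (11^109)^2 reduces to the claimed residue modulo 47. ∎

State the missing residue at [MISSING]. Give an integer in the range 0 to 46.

33

11^64 · 11^32 · 11^8 · 11^4 · 11^1 ≡ 34 · 9 · 12 · 24 · 11 = 969408.
969408 mod 47 = 33, so 11^109 ≡ 33 (mod 47).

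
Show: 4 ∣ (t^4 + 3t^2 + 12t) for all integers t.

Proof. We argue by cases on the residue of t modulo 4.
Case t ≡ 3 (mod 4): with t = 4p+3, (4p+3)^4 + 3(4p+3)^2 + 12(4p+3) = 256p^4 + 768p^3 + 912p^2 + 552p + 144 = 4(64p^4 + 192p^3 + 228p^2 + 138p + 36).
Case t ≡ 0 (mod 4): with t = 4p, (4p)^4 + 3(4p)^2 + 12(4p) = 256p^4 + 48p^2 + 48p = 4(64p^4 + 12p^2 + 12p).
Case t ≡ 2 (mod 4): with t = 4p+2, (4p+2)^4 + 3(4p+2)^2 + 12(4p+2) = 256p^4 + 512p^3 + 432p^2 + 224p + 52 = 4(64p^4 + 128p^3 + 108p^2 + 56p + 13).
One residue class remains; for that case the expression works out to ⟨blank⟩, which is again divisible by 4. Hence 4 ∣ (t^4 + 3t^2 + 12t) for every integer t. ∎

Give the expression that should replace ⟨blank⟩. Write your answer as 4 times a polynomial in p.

Only t ≡ 1 (mod 4) is unaccounted for. Put t = 4p+1:
(4p+1)^4 + 3(4p+1)^2 + 12(4p+1) expands to 256p^4 + 256p^3 + 144p^2 + 88p + 16,
and factoring out 4 leaves 4(64p^4 + 64p^3 + 36p^2 + 22p + 4).

4(64p^4 + 64p^3 + 36p^2 + 22p + 4)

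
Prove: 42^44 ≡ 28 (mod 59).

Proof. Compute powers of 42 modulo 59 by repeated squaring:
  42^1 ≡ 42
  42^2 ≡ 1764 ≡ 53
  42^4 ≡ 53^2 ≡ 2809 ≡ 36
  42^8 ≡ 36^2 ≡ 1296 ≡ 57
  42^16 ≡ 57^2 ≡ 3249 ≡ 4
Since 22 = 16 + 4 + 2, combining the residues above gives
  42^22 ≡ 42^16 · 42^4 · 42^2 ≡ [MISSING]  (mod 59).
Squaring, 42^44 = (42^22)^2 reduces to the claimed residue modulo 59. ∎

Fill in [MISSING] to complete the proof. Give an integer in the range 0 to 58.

Multiply the listed residues: 4 · 36 · 53 = 144 → 7632.
Reducing modulo 59: 7632 = 129·59 + 21, so 42^22 ≡ 21.

21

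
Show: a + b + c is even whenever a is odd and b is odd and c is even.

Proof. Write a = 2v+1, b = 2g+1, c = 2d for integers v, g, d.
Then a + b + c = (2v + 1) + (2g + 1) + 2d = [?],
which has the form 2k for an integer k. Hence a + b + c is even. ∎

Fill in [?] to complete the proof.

Expanding: (2v + 1) + (2g + 1) + 2d = 2d + 2g + 2v + 2.
Every term is even; pulling out the factor of 2 gives 2(d + g + v + 1).

2(d + g + v + 1)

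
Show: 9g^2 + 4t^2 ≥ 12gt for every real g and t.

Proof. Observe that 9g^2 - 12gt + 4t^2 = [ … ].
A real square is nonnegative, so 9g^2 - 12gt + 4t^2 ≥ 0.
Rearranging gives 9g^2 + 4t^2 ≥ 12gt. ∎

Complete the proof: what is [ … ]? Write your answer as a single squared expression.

The leading and trailing coefficients are 3^2 and 2^2, and 12 = 2·3·2, so the trinomial is (3g - 2t)^2.
Hence 9g^2 - 12gt + 4t^2 ≥ 0.

(3g - 2t)^2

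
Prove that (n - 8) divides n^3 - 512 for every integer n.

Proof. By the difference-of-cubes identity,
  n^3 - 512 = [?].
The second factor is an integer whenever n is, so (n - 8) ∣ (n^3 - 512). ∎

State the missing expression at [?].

a^3 - b^3 = (a - b)(a^2 + ab + b^2). With a = n, b = 8:
n^3 - 512 = (n - 8)(n^2 + 8n + 64).

(n - 8)(n^2 + 8n + 64)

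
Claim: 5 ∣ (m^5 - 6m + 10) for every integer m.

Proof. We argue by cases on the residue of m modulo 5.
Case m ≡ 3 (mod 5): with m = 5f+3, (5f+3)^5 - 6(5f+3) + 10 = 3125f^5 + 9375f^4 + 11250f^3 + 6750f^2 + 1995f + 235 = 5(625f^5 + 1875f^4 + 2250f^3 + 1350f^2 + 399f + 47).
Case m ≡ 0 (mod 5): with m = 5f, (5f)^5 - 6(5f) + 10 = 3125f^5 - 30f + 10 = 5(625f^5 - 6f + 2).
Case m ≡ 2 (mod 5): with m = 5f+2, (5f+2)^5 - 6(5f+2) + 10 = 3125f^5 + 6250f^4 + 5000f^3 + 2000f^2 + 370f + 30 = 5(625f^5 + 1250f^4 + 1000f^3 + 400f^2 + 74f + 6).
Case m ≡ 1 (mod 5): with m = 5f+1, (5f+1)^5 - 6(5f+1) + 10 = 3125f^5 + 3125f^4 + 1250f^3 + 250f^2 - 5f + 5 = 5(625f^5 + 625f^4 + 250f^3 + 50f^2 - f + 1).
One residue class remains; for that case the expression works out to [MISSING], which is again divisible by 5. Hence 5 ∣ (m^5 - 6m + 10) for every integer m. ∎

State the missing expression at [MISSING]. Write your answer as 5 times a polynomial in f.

Only m ≡ 4 (mod 5) is unaccounted for. Put m = 5f+4:
(5f+4)^5 - 6(5f+4) + 10 expands to 3125f^5 + 12500f^4 + 20000f^3 + 16000f^2 + 6370f + 1010,
and factoring out 5 leaves 5(625f^5 + 2500f^4 + 4000f^3 + 3200f^2 + 1274f + 202).

5(625f^5 + 2500f^4 + 4000f^3 + 3200f^2 + 1274f + 202)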